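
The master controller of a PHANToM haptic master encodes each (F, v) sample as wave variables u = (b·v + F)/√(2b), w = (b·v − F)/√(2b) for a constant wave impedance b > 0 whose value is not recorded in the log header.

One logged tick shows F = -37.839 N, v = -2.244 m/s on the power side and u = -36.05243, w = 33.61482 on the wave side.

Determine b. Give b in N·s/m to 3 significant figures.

b = 0.59 N·s/m

u + w = -2.43761;  u + w = √(2b)·v, so √(2b) = -2.43761/(-2.244) = 1.08628.
b = (√(2b))²/2 = 1.18000/2 = 0.59000.
(Check via u − w = 2F/√(2b): u − w = -69.66725, 2F/√(2b) = -69.66719.)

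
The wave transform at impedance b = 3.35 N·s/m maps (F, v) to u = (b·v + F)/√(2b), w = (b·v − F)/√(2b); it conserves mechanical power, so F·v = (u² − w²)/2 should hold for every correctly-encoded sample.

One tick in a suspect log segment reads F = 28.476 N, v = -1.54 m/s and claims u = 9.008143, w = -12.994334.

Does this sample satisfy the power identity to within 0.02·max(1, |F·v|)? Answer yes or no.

yes

F·v = 28.476×(-1.54) = -43.853040 W.
(u² − w²)/2 = (81.146640 − 168.852716)/2 = -43.853038 W.
|Δ| = 0.000002;  2% of max(1, |F·v|) = 0.877061.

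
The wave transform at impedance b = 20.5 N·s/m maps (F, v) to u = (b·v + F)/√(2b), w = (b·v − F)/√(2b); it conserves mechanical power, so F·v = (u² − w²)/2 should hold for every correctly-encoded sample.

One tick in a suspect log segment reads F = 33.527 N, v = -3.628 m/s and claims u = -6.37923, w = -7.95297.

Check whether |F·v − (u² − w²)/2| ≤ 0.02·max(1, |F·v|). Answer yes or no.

no

F·v = 33.527×(-3.628) = -121.63596 W.
(u² − w²)/2 = (40.69458 − 63.24973)/2 = -11.27758 W.
|Δ| = 110.35838;  2% of max(1, |F·v|) = 2.43272.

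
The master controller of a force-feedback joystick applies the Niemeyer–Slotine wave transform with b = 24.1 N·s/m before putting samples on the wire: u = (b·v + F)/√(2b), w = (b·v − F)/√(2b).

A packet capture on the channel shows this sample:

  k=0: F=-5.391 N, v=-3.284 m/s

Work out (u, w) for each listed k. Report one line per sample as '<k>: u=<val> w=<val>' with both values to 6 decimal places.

k=0: b·v=24.1×(-3.284)=-79.144400; √(2b)=6.942622; u=(-79.144400+(-5.391))/6.942622=-12.176293, w=(-79.144400−(-5.391))/6.942622=-10.623278

0: u=-12.176293 w=-10.623278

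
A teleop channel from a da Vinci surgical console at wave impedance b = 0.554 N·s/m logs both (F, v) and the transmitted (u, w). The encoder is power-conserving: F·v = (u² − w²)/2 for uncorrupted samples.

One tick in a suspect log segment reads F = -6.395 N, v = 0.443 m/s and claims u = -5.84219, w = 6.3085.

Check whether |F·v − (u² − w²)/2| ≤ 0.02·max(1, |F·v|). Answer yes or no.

F·v = (-6.395)×0.443 = -2.8330 W.
(u² − w²)/2 = (34.1312 − 39.7972)/2 = -2.8330 W.
|Δ| = 0.0000;  2% of max(1, |F·v|) = 0.0567.

yes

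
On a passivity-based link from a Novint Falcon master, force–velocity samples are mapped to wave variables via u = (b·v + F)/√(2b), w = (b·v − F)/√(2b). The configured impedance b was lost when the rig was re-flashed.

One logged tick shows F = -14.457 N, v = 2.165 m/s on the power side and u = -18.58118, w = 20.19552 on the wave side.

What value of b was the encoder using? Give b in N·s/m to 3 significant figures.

u + w = 1.6143;  u + w = √(2b)·v, so √(2b) = 1.6143/2.165 = 0.7457.
b = (√(2b))²/2 = 0.5560/2 = 0.2780.
(Check via u − w = 2F/√(2b): u − w = -38.7767, 2F/√(2b) = -38.7767.)

b = 0.278 N·s/m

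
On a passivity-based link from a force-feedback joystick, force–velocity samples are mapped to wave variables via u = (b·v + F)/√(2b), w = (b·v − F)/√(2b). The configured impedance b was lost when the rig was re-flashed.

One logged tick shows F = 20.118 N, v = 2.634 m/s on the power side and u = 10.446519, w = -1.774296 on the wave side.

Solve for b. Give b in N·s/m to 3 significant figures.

b = 5.42 N·s/m

u + w = 8.672223;  u + w = √(2b)·v, so √(2b) = 8.672223/2.634 = 3.292416.
b = (√(2b))²/2 = 10.840001/2 = 5.420001.
(Check via u − w = 2F/√(2b): u − w = 12.220815, 2F/√(2b) = 12.220814.)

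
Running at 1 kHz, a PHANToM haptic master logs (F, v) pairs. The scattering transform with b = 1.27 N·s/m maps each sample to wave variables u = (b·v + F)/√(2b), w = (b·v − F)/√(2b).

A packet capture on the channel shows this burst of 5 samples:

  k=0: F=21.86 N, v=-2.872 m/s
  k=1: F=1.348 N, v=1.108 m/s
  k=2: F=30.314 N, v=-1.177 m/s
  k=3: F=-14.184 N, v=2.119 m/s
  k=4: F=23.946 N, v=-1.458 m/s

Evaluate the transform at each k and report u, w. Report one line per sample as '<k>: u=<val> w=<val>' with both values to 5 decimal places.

0: u=11.42758 w=-16.00479
1: u=1.72874 w=0.03712
2: u=18.08278 w=-19.95861
3: u=-7.21127 w=10.58840
4: u=13.86322 w=-16.18689

k=0: b·v=1.27×(-2.872)=-3.64744; √(2b)=1.59374; u=(-3.64744+21.86)/1.59374=11.42758, w=(-3.64744−21.86)/1.59374=-16.00479
k=1: b·v=1.27×1.108=1.40716; √(2b)=1.59374; u=(1.40716+1.348)/1.59374=1.72874, w=(1.40716−1.348)/1.59374=0.03712
k=2: b·v=1.27×(-1.177)=-1.49479; √(2b)=1.59374; u=(-1.49479+30.314)/1.59374=18.08278, w=(-1.49479−30.314)/1.59374=-19.95861
k=3: b·v=1.27×2.119=2.69113; √(2b)=1.59374; u=(2.69113+(-14.184))/1.59374=-7.21127, w=(2.69113−(-14.184))/1.59374=10.58840
k=4: b·v=1.27×(-1.458)=-1.85166; √(2b)=1.59374; u=(-1.85166+23.946)/1.59374=13.86322, w=(-1.85166−23.946)/1.59374=-16.18689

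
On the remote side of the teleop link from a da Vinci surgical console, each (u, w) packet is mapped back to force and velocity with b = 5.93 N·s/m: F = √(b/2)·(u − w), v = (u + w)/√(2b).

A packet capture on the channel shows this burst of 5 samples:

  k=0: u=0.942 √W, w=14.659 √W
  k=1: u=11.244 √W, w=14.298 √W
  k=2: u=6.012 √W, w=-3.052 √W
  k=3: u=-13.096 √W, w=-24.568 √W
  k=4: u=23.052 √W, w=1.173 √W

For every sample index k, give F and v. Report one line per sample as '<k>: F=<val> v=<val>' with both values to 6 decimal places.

0: F=-23.619543 v=4.530124
1: F=-5.258736 v=7.416731
2: F=15.607461 v=0.859507
3: F=19.753838 v=-10.936645
4: F=37.673834 v=7.034309

k=0: u−w=-13.717000, u+w=15.601000; √(b/2)=1.721918, √(2b)=3.443835; F=1.721918×(-13.717)=-23.619543, v=15.601000/3.443835=4.530124
k=1: u−w=-3.054000, u+w=25.542000; √(b/2)=1.721918, √(2b)=3.443835; F=1.721918×(-3.054)=-5.258736, v=25.542000/3.443835=7.416731
k=2: u−w=9.064000, u+w=2.960000; √(b/2)=1.721918, √(2b)=3.443835; F=1.721918×9.064=15.607461, v=2.960000/3.443835=0.859507
k=3: u−w=11.472000, u+w=-37.664000; √(b/2)=1.721918, √(2b)=3.443835; F=1.721918×11.472=19.753838, v=-37.664000/3.443835=-10.936645
k=4: u−w=21.879000, u+w=24.225000; √(b/2)=1.721918, √(2b)=3.443835; F=1.721918×21.879=37.673834, v=24.225000/3.443835=7.034309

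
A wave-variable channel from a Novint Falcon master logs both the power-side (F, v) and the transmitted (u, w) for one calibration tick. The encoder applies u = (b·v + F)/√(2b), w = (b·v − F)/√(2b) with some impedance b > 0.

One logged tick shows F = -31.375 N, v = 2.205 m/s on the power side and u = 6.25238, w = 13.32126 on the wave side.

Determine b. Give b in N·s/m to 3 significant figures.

u + w = 19.57364;  u + w = √(2b)·v, so √(2b) = 19.57364/2.205 = 8.87693.
b = (√(2b))²/2 = 78.79996/2 = 39.39998.
(Check via u − w = 2F/√(2b): u − w = -7.06888, 2F/√(2b) = -7.06888.)

b = 39.4 N·s/m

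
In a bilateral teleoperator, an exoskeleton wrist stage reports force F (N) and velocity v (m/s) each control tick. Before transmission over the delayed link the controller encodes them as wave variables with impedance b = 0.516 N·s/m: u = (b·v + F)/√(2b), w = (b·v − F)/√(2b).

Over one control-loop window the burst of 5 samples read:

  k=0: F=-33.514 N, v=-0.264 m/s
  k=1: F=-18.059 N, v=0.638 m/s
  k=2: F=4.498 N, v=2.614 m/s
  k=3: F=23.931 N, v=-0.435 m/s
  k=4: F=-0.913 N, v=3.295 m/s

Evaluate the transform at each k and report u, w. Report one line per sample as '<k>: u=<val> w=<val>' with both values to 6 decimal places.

k=0: b·v=0.516×(-0.264)=-0.136224; √(2b)=1.015874; u=(-0.136224+(-33.514))/1.015874=-33.124407, w=(-0.136224−(-33.514))/1.015874=32.856216
k=1: b·v=0.516×0.638=0.329208; √(2b)=1.015874; u=(0.329208+(-18.059))/1.015874=-17.452747, w=(0.329208−(-18.059))/1.015874=18.100875
k=2: b·v=0.516×2.614=1.348824; √(2b)=1.015874; u=(1.348824+4.498)/1.015874=5.755462, w=(1.348824−4.498)/1.015874=-3.099967
k=3: b·v=0.516×(-0.435)=-0.224460; √(2b)=1.015874; u=(-0.224460+23.931)/1.015874=23.336103, w=(-0.224460−23.931)/1.015874=-23.778008
k=4: b·v=0.516×3.295=1.700220; √(2b)=1.015874; u=(1.700220+(-0.913))/1.015874=0.774919, w=(1.700220−(-0.913))/1.015874=2.572386

0: u=-33.124407 w=32.856216
1: u=-17.452747 w=18.100875
2: u=5.755462 w=-3.099967
3: u=23.336103 w=-23.778008
4: u=0.774919 w=2.572386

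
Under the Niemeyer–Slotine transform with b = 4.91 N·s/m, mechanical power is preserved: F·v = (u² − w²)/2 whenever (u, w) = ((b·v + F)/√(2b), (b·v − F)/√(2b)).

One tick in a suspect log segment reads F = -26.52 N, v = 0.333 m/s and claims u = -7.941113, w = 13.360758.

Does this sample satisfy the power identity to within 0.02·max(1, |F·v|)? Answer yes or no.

F·v = (-26.52)×0.333 = -8.831160 W.
(u² − w²)/2 = (63.061276 − 178.509854)/2 = -57.724289 W.
|Δ| = 48.893129;  2% of max(1, |F·v|) = 0.176623.

no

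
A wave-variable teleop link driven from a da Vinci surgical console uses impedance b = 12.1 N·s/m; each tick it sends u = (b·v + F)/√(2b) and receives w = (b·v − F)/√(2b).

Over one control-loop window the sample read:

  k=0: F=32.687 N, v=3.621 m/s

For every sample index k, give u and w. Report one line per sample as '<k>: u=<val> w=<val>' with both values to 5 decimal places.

k=0: b·v=12.1×3.621=43.81410; √(2b)=4.91935; u=(43.81410+32.687)/4.91935=15.55106, w=(43.81410−32.687)/4.91935=2.26190

0: u=15.55106 w=2.26190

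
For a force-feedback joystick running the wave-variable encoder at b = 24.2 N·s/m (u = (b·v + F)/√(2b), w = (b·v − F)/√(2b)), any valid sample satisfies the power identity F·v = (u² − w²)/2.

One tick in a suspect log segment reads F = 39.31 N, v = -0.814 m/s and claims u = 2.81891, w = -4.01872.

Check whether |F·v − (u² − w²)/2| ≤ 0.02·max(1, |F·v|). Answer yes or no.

F·v = 39.31×(-0.814) = -31.99834 W.
(u² − w²)/2 = (7.94625 − 16.15011)/2 = -4.10193 W.
|Δ| = 27.89641;  2% of max(1, |F·v|) = 0.63997.

no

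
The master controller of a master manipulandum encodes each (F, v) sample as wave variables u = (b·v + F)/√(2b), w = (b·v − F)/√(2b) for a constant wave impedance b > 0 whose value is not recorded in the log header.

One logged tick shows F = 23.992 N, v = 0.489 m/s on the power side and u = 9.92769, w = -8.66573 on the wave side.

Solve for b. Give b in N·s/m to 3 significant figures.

u + w = 1.2620;  u + w = √(2b)·v, so √(2b) = 1.2620/0.489 = 2.5807.
b = (√(2b))²/2 = 6.6600/2 = 3.3300.
(Check via u − w = 2F/√(2b): u − w = 18.5934, 2F/√(2b) = 18.5934.)

b = 3.33 N·s/m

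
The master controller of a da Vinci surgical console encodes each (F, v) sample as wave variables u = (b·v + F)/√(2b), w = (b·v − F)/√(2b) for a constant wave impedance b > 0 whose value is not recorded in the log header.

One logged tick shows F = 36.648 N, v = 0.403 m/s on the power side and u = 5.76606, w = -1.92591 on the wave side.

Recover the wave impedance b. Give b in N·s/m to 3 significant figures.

b = 45.4 N·s/m

u + w = 3.84015;  u + w = √(2b)·v, so √(2b) = 3.84015/0.403 = 9.52891.
b = (√(2b))²/2 = 90.80009/2 = 45.40005.
(Check via u − w = 2F/√(2b): u − w = 7.69197, 2F/√(2b) = 7.69196.)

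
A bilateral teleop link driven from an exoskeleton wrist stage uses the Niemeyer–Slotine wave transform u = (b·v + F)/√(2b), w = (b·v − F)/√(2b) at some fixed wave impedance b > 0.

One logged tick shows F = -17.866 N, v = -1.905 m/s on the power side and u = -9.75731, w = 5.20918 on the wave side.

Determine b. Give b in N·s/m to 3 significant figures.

u + w = -4.5481;  u + w = √(2b)·v, so √(2b) = -4.5481/(-1.905) = 2.3875.
b = (√(2b))²/2 = 5.7000/2 = 2.8500.
(Check via u − w = 2F/√(2b): u − w = -14.9665, 2F/√(2b) = -14.9665.)

b = 2.85 N·s/m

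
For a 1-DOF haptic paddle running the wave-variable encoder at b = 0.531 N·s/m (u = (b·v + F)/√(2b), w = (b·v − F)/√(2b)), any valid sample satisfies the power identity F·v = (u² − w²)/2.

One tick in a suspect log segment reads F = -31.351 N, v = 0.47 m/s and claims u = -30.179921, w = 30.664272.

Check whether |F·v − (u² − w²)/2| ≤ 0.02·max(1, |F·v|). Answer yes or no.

yes

F·v = (-31.351)×0.47 = -14.734970 W.
(u² − w²)/2 = (910.827632 − 940.297577)/2 = -14.734973 W.
|Δ| = 0.000003;  2% of max(1, |F·v|) = 0.294699.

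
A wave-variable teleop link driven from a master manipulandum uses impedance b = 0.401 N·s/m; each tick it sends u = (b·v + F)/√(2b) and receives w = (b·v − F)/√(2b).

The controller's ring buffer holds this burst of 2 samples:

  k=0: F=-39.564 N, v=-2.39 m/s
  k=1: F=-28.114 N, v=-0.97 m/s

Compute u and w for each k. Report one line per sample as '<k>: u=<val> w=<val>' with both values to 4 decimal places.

k=0: b·v=0.401×(-2.39)=-0.9584; √(2b)=0.8955; u=(-0.9584+(-39.564))/0.8955=-45.2489, w=(-0.9584−(-39.564))/0.8955=43.1085
k=1: b·v=0.401×(-0.97)=-0.3890; √(2b)=0.8955; u=(-0.3890+(-28.114))/0.8955=-31.8275, w=(-0.3890−(-28.114))/0.8955=30.9589

0: u=-45.2489 w=43.1085
1: u=-31.8275 w=30.9589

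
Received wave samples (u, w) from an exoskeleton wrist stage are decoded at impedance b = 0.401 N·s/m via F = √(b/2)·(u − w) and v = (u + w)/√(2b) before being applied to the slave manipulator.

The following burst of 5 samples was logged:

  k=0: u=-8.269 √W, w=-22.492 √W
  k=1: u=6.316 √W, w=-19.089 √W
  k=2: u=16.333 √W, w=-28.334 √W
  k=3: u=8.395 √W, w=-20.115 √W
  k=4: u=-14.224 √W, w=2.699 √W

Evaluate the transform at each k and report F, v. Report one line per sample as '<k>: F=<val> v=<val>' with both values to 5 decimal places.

k=0: u−w=14.22300, u+w=-30.76100; √(b/2)=0.44777, √(2b)=0.89554; F=0.44777×14.223=6.36866, v=-30.76100/0.89554=-34.34893
k=1: u−w=25.40500, u+w=-12.77300; √(b/2)=0.44777, √(2b)=0.89554; F=0.44777×25.405=11.37565, v=-12.77300/0.89554=-14.26283
k=2: u−w=44.66700, u+w=-12.00100; √(b/2)=0.44777, √(2b)=0.89554; F=0.44777×44.667=20.00064, v=-12.00100/0.89554=-13.40079
k=3: u−w=28.51000, u+w=-11.72000; √(b/2)=0.44777, √(2b)=0.89554; F=0.44777×28.51=12.76599, v=-11.72000/0.89554=-13.08701
k=4: u−w=-16.92300, u+w=-11.52500; √(b/2)=0.44777, √(2b)=0.89554; F=0.44777×(-16.923)=-7.57765, v=-11.52500/0.89554=-12.86927

0: F=6.36866 v=-34.34893
1: F=11.37565 v=-14.26283
2: F=20.00064 v=-13.40079
3: F=12.76599 v=-13.08701
4: F=-7.57765 v=-12.86927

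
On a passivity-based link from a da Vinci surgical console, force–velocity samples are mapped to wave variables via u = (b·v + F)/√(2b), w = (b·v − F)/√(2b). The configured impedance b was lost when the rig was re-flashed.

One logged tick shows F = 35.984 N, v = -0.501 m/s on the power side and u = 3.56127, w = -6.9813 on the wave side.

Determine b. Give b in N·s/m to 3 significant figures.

u + w = -3.4200;  u + w = √(2b)·v, so √(2b) = -3.4200/(-0.501) = 6.8264.
b = (√(2b))²/2 = 46.5998/2 = 23.2999.
(Check via u − w = 2F/√(2b): u − w = 10.5426, 2F/√(2b) = 10.5426.)

b = 23.3 N·s/m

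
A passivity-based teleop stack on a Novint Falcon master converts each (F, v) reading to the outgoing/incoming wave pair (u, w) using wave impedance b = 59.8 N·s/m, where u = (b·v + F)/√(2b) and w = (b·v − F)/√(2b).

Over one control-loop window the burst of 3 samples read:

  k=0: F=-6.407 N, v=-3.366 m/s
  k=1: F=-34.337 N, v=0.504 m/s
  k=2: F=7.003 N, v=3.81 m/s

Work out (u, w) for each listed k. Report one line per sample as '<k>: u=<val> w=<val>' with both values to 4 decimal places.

k=0: b·v=59.8×(-3.366)=-201.2868; √(2b)=10.9362; u=(-201.2868+(-6.407))/10.9362=-18.9914, w=(-201.2868−(-6.407))/10.9362=-17.8197
k=1: b·v=59.8×0.504=30.1392; √(2b)=10.9362; u=(30.1392+(-34.337))/10.9362=-0.3838, w=(30.1392−(-34.337))/10.9362=5.8957
k=2: b·v=59.8×3.81=227.8380; √(2b)=10.9362; u=(227.8380+7.003)/10.9362=21.4738, w=(227.8380−7.003)/10.9362=20.1931

0: u=-18.9914 w=-17.8197
1: u=-0.3838 w=5.8957
2: u=21.4738 w=20.1931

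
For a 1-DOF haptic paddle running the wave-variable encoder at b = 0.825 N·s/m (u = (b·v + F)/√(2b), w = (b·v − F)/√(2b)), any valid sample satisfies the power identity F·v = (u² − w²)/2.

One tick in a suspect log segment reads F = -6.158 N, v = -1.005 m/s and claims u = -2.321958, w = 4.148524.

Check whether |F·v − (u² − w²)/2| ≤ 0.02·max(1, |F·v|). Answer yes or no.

F·v = (-6.158)×(-1.005) = 6.188790 W.
(u² − w²)/2 = (5.391489 − 17.210251)/2 = -5.909381 W.
|Δ| = 12.098171;  2% of max(1, |F·v|) = 0.123776.

no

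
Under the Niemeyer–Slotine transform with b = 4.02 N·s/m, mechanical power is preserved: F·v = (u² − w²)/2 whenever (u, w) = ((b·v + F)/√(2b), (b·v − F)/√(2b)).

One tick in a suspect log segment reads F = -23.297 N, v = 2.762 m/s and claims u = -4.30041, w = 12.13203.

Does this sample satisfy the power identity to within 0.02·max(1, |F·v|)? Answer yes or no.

yes

F·v = (-23.297)×2.762 = -64.34631 W.
(u² − w²)/2 = (18.49353 − 147.18615)/2 = -64.34631 W.
|Δ| = 0.00000;  2% of max(1, |F·v|) = 1.28693.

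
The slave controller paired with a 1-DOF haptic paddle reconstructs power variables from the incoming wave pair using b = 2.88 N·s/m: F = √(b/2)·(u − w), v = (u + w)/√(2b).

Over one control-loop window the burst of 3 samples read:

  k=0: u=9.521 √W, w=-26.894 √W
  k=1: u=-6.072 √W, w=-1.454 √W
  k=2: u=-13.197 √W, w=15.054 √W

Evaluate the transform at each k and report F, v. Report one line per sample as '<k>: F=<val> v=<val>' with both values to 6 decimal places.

0: F=43.698000 v=-7.238750
1: F=-5.541600 v=-3.135833
2: F=-33.901200 v=0.773750

k=0: u−w=36.415000, u+w=-17.373000; √(b/2)=1.200000, √(2b)=2.400000; F=1.200000×36.415=43.698000, v=-17.373000/2.400000=-7.238750
k=1: u−w=-4.618000, u+w=-7.526000; √(b/2)=1.200000, √(2b)=2.400000; F=1.200000×(-4.618)=-5.541600, v=-7.526000/2.400000=-3.135833
k=2: u−w=-28.251000, u+w=1.857000; √(b/2)=1.200000, √(2b)=2.400000; F=1.200000×(-28.251)=-33.901200, v=1.857000/2.400000=0.773750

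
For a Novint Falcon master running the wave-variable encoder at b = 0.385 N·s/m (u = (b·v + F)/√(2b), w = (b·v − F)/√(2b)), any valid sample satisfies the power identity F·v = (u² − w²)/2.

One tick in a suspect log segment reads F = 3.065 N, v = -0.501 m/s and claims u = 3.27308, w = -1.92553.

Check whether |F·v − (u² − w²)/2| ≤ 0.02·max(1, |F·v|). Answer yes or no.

no

F·v = 3.065×(-0.501) = -1.53557 W.
(u² − w²)/2 = (10.71305 − 3.70767)/2 = 3.50269 W.
|Δ| = 5.03826;  2% of max(1, |F·v|) = 0.03071.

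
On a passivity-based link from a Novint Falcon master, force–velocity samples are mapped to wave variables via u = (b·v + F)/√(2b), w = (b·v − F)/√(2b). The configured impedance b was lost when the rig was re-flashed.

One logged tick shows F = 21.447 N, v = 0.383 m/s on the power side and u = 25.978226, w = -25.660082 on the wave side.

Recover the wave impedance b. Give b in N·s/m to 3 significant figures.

b = 0.345 N·s/m

u + w = 0.318144;  u + w = √(2b)·v, so √(2b) = 0.318144/0.383 = 0.830663.
b = (√(2b))²/2 = 0.690001/2 = 0.345001.
(Check via u − w = 2F/√(2b): u − w = 51.638308, 2F/√(2b) = 51.638258.)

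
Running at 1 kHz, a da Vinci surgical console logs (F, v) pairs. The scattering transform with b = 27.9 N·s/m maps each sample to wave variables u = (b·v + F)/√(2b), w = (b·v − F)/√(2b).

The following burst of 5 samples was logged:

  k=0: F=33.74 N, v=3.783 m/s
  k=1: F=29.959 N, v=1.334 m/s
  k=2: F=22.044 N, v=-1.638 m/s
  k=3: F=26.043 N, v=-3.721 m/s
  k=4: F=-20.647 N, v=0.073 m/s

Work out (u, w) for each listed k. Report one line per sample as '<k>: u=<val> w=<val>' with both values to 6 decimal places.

k=0: b·v=27.9×3.783=105.545700; √(2b)=7.469940; u=(105.545700+33.74)/7.469940=18.646161, w=(105.545700−33.74)/7.469940=9.612621
k=1: b·v=27.9×1.334=37.218600; √(2b)=7.469940; u=(37.218600+29.959)/7.469940=8.993058, w=(37.218600−29.959)/7.469940=0.971842
k=2: b·v=27.9×(-1.638)=-45.700200; √(2b)=7.469940; u=(-45.700200+22.044)/7.469940=-3.166853, w=(-45.700200−22.044)/7.469940=-9.068908
k=3: b·v=27.9×(-3.721)=-103.815900; √(2b)=7.469940; u=(-103.815900+26.043)/7.469940=-10.411449, w=(-103.815900−26.043)/7.469940=-17.384196
k=4: b·v=27.9×0.073=2.036700; √(2b)=7.469940; u=(2.036700+(-20.647))/7.469940=-2.491359, w=(2.036700−(-20.647))/7.469940=3.036664

0: u=18.646161 w=9.612621
1: u=8.993058 w=0.971842
2: u=-3.166853 w=-9.068908
3: u=-10.411449 w=-17.384196
4: u=-2.491359 w=3.036664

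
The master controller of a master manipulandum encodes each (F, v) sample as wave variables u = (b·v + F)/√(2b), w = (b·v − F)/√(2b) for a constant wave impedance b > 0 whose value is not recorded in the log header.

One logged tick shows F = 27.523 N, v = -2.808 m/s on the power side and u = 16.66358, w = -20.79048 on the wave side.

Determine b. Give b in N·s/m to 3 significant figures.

b = 1.08 N·s/m

u + w = -4.1269;  u + w = √(2b)·v, so √(2b) = -4.1269/(-2.808) = 1.4697.
b = (√(2b))²/2 = 2.1600/2 = 1.0800.
(Check via u − w = 2F/√(2b): u − w = 37.4541, 2F/√(2b) = 37.4541.)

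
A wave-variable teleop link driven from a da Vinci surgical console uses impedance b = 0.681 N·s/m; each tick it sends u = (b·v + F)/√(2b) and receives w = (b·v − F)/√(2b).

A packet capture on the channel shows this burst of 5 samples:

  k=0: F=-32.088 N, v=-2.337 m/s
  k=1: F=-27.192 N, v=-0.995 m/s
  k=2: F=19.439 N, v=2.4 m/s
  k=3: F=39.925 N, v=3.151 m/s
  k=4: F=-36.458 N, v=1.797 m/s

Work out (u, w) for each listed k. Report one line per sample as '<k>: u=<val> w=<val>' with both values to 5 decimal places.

k=0: b·v=0.681×(-2.337)=-1.59150; √(2b)=1.16705; u=(-1.59150+(-32.088))/1.16705=-28.85872, w=(-1.59150−(-32.088))/1.16705=26.13133
k=1: b·v=0.681×(-0.995)=-0.67760; √(2b)=1.16705; u=(-0.67760+(-27.192))/1.16705=-23.88043, w=(-0.67760−(-27.192))/1.16705=22.71922
k=2: b·v=0.681×2.4=1.63440; √(2b)=1.16705; u=(1.63440+19.439)/1.16705=18.05702, w=(1.63440−19.439)/1.16705=-15.25610
k=3: b·v=0.681×3.151=2.14583; √(2b)=1.16705; u=(2.14583+39.925)/1.16705=36.04894, w=(2.14583−39.925)/1.16705=-32.37158
k=4: b·v=0.681×1.797=1.22376; √(2b)=1.16705; u=(1.22376+(-36.458))/1.16705=-30.19092, w=(1.22376−(-36.458))/1.16705=32.28811

0: u=-28.85872 w=26.13133
1: u=-23.88043 w=22.71922
2: u=18.05702 w=-15.25610
3: u=36.04894 w=-32.37158
4: u=-30.19092 w=32.28811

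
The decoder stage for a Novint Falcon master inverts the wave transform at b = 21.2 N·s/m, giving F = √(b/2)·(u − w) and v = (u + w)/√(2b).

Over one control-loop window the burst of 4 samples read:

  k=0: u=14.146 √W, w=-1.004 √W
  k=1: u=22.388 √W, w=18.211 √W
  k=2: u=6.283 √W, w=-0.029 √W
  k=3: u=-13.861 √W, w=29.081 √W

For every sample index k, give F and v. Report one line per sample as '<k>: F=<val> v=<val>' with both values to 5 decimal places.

0: F=49.32483 v=2.01827
1: F=13.59933 v=6.23494
2: F=20.55038 v=0.96045
3: F=-139.80902 v=2.33739

k=0: u−w=15.15000, u+w=13.14200; √(b/2)=3.25576, √(2b)=6.51153; F=3.25576×15.15=49.32483, v=13.14200/6.51153=2.01827
k=1: u−w=4.17700, u+w=40.59900; √(b/2)=3.25576, √(2b)=6.51153; F=3.25576×4.177=13.59933, v=40.59900/6.51153=6.23494
k=2: u−w=6.31200, u+w=6.25400; √(b/2)=3.25576, √(2b)=6.51153; F=3.25576×6.312=20.55038, v=6.25400/6.51153=0.96045
k=3: u−w=-42.94200, u+w=15.22000; √(b/2)=3.25576, √(2b)=6.51153; F=3.25576×(-42.942)=-139.80902, v=15.22000/6.51153=2.33739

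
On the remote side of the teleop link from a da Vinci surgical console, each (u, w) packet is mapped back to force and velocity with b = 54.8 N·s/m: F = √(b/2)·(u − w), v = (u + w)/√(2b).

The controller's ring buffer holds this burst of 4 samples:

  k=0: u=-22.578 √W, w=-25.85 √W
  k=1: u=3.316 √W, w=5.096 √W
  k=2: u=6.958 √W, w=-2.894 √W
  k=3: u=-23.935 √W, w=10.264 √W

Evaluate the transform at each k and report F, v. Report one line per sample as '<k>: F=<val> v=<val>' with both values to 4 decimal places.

0: F=17.1273 v=-4.6258
1: F=-9.3174 v=0.8035
2: F=51.5703 v=0.3882
3: F=-179.0147 v=-1.3059

k=0: u−w=3.2720, u+w=-48.4280; √(b/2)=5.2345, √(2b)=10.4690; F=5.2345×3.272=17.1273, v=-48.4280/10.4690=-4.6258
k=1: u−w=-1.7800, u+w=8.4120; √(b/2)=5.2345, √(2b)=10.4690; F=5.2345×(-1.78)=-9.3174, v=8.4120/10.4690=0.8035
k=2: u−w=9.8520, u+w=4.0640; √(b/2)=5.2345, √(2b)=10.4690; F=5.2345×9.852=51.5703, v=4.0640/10.4690=0.3882
k=3: u−w=-34.1990, u+w=-13.6710; √(b/2)=5.2345, √(2b)=10.4690; F=5.2345×(-34.199)=-179.0147, v=-13.6710/10.4690=-1.3059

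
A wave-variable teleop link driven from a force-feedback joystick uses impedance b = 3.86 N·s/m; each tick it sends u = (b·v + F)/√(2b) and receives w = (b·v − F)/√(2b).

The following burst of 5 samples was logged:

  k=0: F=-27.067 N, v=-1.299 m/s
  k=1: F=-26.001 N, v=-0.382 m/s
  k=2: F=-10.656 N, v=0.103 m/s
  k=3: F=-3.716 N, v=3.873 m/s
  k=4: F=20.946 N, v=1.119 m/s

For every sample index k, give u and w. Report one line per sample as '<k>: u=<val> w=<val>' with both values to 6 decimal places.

k=0: b·v=3.86×(-1.299)=-5.014140; √(2b)=2.778489; u=(-5.014140+(-27.067))/2.778489=-11.546255, w=(-5.014140−(-27.067))/2.778489=7.936998
k=1: b·v=3.86×(-0.382)=-1.474520; √(2b)=2.778489; u=(-1.474520+(-26.001))/2.778489=-9.888656, w=(-1.474520−(-26.001))/2.778489=8.827273
k=2: b·v=3.86×0.103=0.397580; √(2b)=2.778489; u=(0.397580+(-10.656))/2.778489=-3.692086, w=(0.397580−(-10.656))/2.778489=3.978270
k=3: b·v=3.86×3.873=14.949780; √(2b)=2.778489; u=(14.949780+(-3.716))/2.778489=4.043126, w=(14.949780−(-3.716))/2.778489=6.717961
k=4: b·v=3.86×1.119=4.319340; √(2b)=2.778489; u=(4.319340+20.946)/2.778489=9.093195, w=(4.319340−20.946)/2.778489=-5.984066

0: u=-11.546255 w=7.936998
1: u=-9.888656 w=8.827273
2: u=-3.692086 w=3.978270
3: u=4.043126 w=6.717961
4: u=9.093195 w=-5.984066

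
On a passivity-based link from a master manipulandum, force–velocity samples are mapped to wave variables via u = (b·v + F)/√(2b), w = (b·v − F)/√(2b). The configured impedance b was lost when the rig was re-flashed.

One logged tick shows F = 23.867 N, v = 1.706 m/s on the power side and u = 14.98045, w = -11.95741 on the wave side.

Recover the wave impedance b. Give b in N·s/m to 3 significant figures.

b = 1.57 N·s/m

u + w = 3.02304;  u + w = √(2b)·v, so √(2b) = 3.02304/1.706 = 1.77200.
b = (√(2b))²/2 = 3.14000/2 = 1.57000.
(Check via u − w = 2F/√(2b): u − w = 26.93786, 2F/√(2b) = 26.93785.)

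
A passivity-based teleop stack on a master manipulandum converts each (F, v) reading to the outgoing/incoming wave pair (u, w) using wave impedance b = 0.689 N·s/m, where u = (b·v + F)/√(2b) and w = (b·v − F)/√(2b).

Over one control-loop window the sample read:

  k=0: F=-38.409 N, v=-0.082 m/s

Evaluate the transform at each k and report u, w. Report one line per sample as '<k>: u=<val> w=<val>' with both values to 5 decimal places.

k=0: b·v=0.689×(-0.082)=-0.05650; √(2b)=1.17388; u=(-0.05650+(-38.409))/1.17388=-32.76776, w=(-0.05650−(-38.409))/1.17388=32.67150

0: u=-32.76776 w=32.67150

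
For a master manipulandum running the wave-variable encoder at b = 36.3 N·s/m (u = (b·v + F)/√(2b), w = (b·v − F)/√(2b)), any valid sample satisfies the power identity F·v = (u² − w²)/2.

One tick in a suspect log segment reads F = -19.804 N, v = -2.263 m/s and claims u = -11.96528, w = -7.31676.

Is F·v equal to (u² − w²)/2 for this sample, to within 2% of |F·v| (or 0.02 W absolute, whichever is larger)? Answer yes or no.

F·v = (-19.804)×(-2.263) = 44.81645 W.
(u² − w²)/2 = (143.16793 − 53.53498)/2 = 44.81647 W.
|Δ| = 0.00002;  2% of max(1, |F·v|) = 0.89633.

yes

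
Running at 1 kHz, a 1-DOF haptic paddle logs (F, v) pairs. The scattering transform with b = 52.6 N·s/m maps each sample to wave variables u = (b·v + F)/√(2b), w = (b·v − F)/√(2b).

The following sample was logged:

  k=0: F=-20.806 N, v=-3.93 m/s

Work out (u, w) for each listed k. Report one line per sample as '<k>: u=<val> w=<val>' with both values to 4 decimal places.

0: u=-22.1830 w=-18.1259

k=0: b·v=52.6×(-3.93)=-206.7180; √(2b)=10.2567; u=(-206.7180+(-20.806))/10.2567=-22.1830, w=(-206.7180−(-20.806))/10.2567=-18.1259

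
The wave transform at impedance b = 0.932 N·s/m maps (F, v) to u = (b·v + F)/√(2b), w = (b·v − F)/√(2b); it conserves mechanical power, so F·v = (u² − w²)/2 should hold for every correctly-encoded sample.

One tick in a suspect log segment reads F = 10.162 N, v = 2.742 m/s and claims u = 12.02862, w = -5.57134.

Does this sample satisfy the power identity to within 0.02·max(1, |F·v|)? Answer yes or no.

no

F·v = 10.162×2.742 = 27.8642 W.
(u² − w²)/2 = (144.6877 − 31.0398)/2 = 56.8239 W.
|Δ| = 28.9597;  2% of max(1, |F·v|) = 0.5573.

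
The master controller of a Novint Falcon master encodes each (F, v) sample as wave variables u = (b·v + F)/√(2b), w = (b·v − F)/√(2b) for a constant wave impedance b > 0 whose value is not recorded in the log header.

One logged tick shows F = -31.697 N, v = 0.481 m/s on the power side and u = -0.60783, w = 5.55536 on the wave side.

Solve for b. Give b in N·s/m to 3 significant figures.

u + w = 4.9475;  u + w = √(2b)·v, so √(2b) = 4.9475/0.481 = 10.2859.
b = (√(2b))²/2 = 105.8003/2 = 52.9001.
(Check via u − w = 2F/√(2b): u − w = -6.1632, 2F/√(2b) = -6.1632.)

b = 52.9 N·s/m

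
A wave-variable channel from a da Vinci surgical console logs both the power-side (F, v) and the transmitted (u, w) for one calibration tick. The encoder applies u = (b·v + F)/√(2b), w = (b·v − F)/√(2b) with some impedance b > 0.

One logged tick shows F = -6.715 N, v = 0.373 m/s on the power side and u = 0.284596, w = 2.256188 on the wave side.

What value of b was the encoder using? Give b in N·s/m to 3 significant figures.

b = 23.2 N·s/m

u + w = 2.540784;  u + w = √(2b)·v, so √(2b) = 2.540784/0.373 = 6.811753.
b = (√(2b))²/2 = 46.399984/2 = 23.199992.
(Check via u − w = 2F/√(2b): u − w = -1.971592, 2F/√(2b) = -1.971592.)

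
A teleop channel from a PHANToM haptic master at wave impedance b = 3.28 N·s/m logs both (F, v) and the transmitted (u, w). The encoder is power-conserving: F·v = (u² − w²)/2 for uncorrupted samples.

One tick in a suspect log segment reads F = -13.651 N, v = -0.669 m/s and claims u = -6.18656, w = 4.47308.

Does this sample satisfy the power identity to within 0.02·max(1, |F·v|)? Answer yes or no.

yes

F·v = (-13.651)×(-0.669) = 9.13252 W.
(u² − w²)/2 = (38.27352 − 20.00844)/2 = 9.13254 W.
|Δ| = 0.00002;  2% of max(1, |F·v|) = 0.18265.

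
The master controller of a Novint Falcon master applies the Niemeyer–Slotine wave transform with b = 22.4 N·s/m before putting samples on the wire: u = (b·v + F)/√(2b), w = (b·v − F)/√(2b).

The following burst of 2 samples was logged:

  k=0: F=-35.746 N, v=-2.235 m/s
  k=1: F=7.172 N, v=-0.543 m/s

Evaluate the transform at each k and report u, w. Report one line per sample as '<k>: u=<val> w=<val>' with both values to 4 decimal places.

k=0: b·v=22.4×(-2.235)=-50.0640; √(2b)=6.6933; u=(-50.0640+(-35.746))/6.6933=-12.8203, w=(-50.0640−(-35.746))/6.6933=-2.1392
k=1: b·v=22.4×(-0.543)=-12.1632; √(2b)=6.6933; u=(-12.1632+7.172)/6.6933=-0.7457, w=(-12.1632−7.172)/6.6933=-2.8887

0: u=-12.8203 w=-2.1392
1: u=-0.7457 w=-2.8887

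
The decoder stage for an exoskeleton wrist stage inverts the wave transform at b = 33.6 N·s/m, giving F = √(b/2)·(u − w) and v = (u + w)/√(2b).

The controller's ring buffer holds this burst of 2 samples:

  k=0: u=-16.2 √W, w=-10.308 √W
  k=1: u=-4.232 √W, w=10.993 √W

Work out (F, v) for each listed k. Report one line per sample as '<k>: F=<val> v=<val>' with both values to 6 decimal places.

0: F=-24.150014 v=-3.233645
1: F=-62.403930 v=0.824758

k=0: u−w=-5.892000, u+w=-26.508000; √(b/2)=4.098780, √(2b)=8.197561; F=4.098780×(-5.892)=-24.150014, v=-26.508000/8.197561=-3.233645
k=1: u−w=-15.225000, u+w=6.761000; √(b/2)=4.098780, √(2b)=8.197561; F=4.098780×(-15.225)=-62.403930, v=6.761000/8.197561=0.824758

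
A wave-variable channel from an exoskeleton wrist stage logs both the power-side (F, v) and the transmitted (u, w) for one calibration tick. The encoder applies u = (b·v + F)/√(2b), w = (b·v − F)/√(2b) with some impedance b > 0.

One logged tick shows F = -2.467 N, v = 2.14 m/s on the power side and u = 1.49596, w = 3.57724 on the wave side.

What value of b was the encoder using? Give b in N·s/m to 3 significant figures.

u + w = 5.0732;  u + w = √(2b)·v, so √(2b) = 5.0732/2.14 = 2.3707.
b = (√(2b))²/2 = 5.6200/2 = 2.8100.
(Check via u − w = 2F/√(2b): u − w = -2.0813, 2F/√(2b) = -2.0813.)

b = 2.81 N·s/m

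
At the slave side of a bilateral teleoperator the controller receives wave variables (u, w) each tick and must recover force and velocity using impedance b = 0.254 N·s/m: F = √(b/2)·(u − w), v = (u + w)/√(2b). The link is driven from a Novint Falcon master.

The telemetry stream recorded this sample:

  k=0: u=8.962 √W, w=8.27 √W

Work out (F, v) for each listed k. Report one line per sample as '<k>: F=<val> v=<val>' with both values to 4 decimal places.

k=0: u−w=0.6920, u+w=17.2320; √(b/2)=0.3564, √(2b)=0.7127; F=0.3564×0.692=0.2466, v=17.2320/0.7127=24.1771

0: F=0.2466 v=24.1771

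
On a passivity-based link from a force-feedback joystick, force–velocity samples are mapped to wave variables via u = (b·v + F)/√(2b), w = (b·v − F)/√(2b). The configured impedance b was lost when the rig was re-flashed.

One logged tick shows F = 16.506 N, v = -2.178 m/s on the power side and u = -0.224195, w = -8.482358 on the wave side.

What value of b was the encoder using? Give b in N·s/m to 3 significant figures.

b = 7.99 N·s/m

u + w = -8.706553;  u + w = √(2b)·v, so √(2b) = -8.706553/(-2.178) = 3.997499.
b = (√(2b))²/2 = 15.979999/2 = 7.989999.
(Check via u − w = 2F/√(2b): u − w = 8.258163, 2F/√(2b) = 8.258163.)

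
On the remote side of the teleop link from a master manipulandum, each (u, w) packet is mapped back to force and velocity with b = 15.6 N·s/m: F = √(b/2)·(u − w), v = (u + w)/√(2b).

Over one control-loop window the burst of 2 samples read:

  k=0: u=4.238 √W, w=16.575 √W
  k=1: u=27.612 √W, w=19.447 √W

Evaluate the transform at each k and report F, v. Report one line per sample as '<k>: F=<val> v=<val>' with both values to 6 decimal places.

0: F=-34.455366 v=3.726125
1: F=22.803604 v=8.424912

k=0: u−w=-12.337000, u+w=20.813000; √(b/2)=2.792848, √(2b)=5.585696; F=2.792848×(-12.337)=-34.455366, v=20.813000/5.585696=3.726125
k=1: u−w=8.165000, u+w=47.059000; √(b/2)=2.792848, √(2b)=5.585696; F=2.792848×8.165=22.803604, v=47.059000/5.585696=8.424912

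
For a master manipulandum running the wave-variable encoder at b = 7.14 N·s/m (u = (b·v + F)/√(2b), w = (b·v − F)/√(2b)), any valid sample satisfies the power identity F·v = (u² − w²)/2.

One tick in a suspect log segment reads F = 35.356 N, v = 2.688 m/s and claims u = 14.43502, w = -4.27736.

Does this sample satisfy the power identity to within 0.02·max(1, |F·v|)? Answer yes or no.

yes

F·v = 35.356×2.688 = 95.0369 W.
(u² − w²)/2 = (208.3698 − 18.2958)/2 = 95.0370 W.
|Δ| = 0.0001;  2% of max(1, |F·v|) = 1.9007.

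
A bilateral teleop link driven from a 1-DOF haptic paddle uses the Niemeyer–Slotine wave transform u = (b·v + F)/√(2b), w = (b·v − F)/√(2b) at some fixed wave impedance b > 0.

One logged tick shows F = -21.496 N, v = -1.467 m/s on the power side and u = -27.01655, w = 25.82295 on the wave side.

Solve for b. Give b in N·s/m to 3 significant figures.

u + w = -1.1936;  u + w = √(2b)·v, so √(2b) = -1.1936/(-1.467) = 0.8136.
b = (√(2b))²/2 = 0.6620/2 = 0.3310.
(Check via u − w = 2F/√(2b): u − w = -52.8395, 2F/√(2b) = -52.8395.)

b = 0.331 N·s/m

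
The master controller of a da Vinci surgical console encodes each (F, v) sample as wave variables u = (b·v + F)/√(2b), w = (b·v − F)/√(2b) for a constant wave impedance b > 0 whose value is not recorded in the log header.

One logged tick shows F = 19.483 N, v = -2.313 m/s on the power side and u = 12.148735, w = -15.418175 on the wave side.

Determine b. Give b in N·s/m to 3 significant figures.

b = 0.999 N·s/m

u + w = -3.269440;  u + w = √(2b)·v, so √(2b) = -3.269440/(-2.313) = 1.413506.
b = (√(2b))²/2 = 1.998000/2 = 0.999000.
(Check via u − w = 2F/√(2b): u − w = 27.566910, 2F/√(2b) = 27.566910.)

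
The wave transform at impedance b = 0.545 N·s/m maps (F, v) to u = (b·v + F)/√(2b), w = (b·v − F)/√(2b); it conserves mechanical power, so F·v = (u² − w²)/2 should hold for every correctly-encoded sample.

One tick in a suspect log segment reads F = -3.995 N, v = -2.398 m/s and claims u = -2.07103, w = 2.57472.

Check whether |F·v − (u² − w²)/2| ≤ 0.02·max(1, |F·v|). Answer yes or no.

no

F·v = (-3.995)×(-2.398) = 9.5800 W.
(u² − w²)/2 = (4.2892 − 6.6292)/2 = -1.1700 W.
|Δ| = 10.7500;  2% of max(1, |F·v|) = 0.1916.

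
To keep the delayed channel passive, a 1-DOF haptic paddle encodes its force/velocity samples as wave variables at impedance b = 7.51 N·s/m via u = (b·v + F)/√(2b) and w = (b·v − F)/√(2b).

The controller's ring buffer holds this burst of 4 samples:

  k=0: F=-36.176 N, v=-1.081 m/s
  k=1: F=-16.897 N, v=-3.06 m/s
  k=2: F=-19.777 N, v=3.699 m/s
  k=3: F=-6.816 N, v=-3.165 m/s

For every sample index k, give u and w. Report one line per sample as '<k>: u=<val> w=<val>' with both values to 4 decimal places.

k=0: b·v=7.51×(-1.081)=-8.1183; √(2b)=3.8756; u=(-8.1183+(-36.176))/3.8756=-11.4291, w=(-8.1183−(-36.176))/3.8756=7.2396
k=1: b·v=7.51×(-3.06)=-22.9806; √(2b)=3.8756; u=(-22.9806+(-16.897))/3.8756=-10.2895, w=(-22.9806−(-16.897))/3.8756=-1.5697
k=2: b·v=7.51×3.699=27.7795; √(2b)=3.8756; u=(27.7795+(-19.777))/3.8756=2.0649, w=(27.7795−(-19.777))/3.8756=12.2709
k=3: b·v=7.51×(-3.165)=-23.7691; √(2b)=3.8756; u=(-23.7691+(-6.816))/3.8756=-7.8918, w=(-23.7691−(-6.816))/3.8756=-4.3744

0: u=-11.4291 w=7.2396
1: u=-10.2895 w=-1.5697
2: u=2.0649 w=12.2709
3: u=-7.8918 w=-4.3744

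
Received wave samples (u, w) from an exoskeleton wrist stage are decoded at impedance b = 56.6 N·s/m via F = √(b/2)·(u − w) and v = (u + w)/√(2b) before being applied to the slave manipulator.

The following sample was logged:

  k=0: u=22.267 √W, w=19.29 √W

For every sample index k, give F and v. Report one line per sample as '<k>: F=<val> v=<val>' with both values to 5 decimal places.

0: F=15.83697 v=3.90590

k=0: u−w=2.97700, u+w=41.55700; √(b/2)=5.31977, √(2b)=10.63955; F=5.31977×2.977=15.83697, v=41.55700/10.63955=3.90590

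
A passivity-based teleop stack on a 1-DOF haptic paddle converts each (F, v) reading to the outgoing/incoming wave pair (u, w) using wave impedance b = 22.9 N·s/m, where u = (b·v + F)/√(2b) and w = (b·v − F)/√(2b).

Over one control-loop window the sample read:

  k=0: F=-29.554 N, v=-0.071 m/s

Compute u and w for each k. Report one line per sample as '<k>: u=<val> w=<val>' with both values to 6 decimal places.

k=0: b·v=22.9×(-0.071)=-1.625900; √(2b)=6.767570; u=(-1.625900+(-29.554))/6.767570=-4.607252, w=(-1.625900−(-29.554))/6.767570=4.126755

0: u=-4.607252 w=4.126755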